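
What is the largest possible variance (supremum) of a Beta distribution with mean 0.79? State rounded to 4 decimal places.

Var = μ(1−μ)/(α+β+1), which approaches μ(1−μ) as α+β → 0.
So the supremum is μ(1−μ) = 0.79×0.21 = 0.1659.

0.1659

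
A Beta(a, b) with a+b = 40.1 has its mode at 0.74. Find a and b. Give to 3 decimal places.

a = 29.194, b = 10.906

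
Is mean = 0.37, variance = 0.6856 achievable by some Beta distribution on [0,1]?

No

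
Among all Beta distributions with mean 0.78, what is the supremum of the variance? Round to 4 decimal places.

For fixed mean μ the Beta variance is μ(1−μ)/(α+β+1), increasing as α+β decreases.
Its least upper bound (not attained) is μ(1−μ) = 0.78·0.22 = 0.1716.

0.1716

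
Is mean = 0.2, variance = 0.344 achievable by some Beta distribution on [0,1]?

The Beta variance bound is σ² < μ(1−μ).
Here μ(1−μ) = 0.2×0.8 = 0.16, and 0.344 ≥ 0.16.

No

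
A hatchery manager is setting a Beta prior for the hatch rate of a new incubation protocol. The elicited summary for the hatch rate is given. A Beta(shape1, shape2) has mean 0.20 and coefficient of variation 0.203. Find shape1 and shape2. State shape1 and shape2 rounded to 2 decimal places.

shape1 = 19.21, shape2 = 76.85

σ = CV·μ = 0.203×0.20 = 0.04060, so σ² = 0.001648.
s+1 = μ(1−μ)/σ² = 0.1600/0.001648 = 97.0662, so s = shape1+shape2 = 96.0662.
shape1 = μs = 19.21, shape2 = (1−μ)s = 76.85.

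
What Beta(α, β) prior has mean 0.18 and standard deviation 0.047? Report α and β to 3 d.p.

α = 11.847, β = 53.970

σ² = 0.047² = 0.002209.
With s = α+β, Var = μ(1−μ)/(s+1), so s+1 = (0.18×0.82)/0.002209 = 66.8176 and s = 65.8176.
α = μs = 11.847, β = (1−μ)s = 53.970.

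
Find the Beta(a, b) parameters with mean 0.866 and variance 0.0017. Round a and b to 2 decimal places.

a = 58.25, b = 9.01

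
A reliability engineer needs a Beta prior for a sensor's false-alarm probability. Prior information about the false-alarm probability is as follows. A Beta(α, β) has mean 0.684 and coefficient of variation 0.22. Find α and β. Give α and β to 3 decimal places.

α = 5.845, β = 2.700

Var = (CV·μ)² = (0.22×0.684)² = 0.022644.
α+β = μ(1−μ)/Var − 1 = 0.216144/0.022644 − 1 = 8.5452.
Thus α = 0.684·8.5452 = 5.845 and β = 0.316·8.5452 = 2.700.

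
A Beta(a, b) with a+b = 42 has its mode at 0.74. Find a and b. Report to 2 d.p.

a = 30.60, b = 11.40

Since the density peak of Beta(a,b) is at (a−1)/(a+b−2),
a = 1 + 0.74(42−2) = 30.60 and b = 42 − 30.60 = 11.40.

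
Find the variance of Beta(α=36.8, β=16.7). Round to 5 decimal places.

0.00394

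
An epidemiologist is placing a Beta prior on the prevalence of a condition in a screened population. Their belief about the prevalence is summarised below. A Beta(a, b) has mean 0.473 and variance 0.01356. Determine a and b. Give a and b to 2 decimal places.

a = 8.22, b = 9.16

Write ν = a+b; then a = μν and Var = μ(1−μ)/(ν+1).
ν = μ(1−μ)/Var − 1 = 0.249271/0.01356 − 1 = 17.3828.
a = 0.473·17.3828 = 8.22, b = 0.527·17.3828 = 9.16.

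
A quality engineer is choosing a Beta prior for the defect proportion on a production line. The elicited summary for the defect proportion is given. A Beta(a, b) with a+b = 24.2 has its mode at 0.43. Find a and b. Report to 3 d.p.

Since the density peak of Beta(a,b) is at (a−1)/(a+b−2),
a = 1 + 0.43(24.2−2) = 10.546 and b = 24.2 − 10.546 = 13.654.

a = 10.546, b = 13.654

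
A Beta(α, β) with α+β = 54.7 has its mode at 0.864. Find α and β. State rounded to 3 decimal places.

α = 46.533, β = 8.167

For α,β>1 the mode is (α−1)/(α+β−2), so α = mode·(κ−2)+1 = 0.864×52.7+1 = 46.533.
And β = (1−mode)·(κ−2)+1 = 0.136×52.7+1 = 8.167.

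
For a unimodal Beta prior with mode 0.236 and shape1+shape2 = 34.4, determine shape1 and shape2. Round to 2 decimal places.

Since the density peak of Beta(shape1,shape2) is at (shape1−1)/(shape1+shape2−2),
shape1 = 1 + 0.236(34.4−2) = 8.65 and shape2 = 34.4 − 8.65 = 25.75.

shape1 = 8.65, shape2 = 25.75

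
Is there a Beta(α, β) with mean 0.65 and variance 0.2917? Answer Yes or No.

No

For any Beta, Var(X) < E[X]·(1−E[X]).
Here μ(1−μ) = 0.65×0.35 = 0.2275, and 0.2917 ≥ 0.2275.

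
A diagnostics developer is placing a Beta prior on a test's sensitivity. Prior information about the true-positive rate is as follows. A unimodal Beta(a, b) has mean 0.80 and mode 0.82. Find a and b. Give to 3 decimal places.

a = 25.600, b = 6.400

With s = a+b: μ = a/s and mode = (a−1)/(s−2). Eliminating a = μs,
μs − 1 = m(s−2) ⇒ s(μ−m) = 1−2m ⇒ s = -0.64/-0.02 = 32.0000.
So a = μs = 25.600, b = (1−μ)s = 6.400.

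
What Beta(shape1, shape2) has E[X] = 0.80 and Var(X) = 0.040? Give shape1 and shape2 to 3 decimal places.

shape1 = 2.400, shape2 = 0.600

By moment matching, shape1+shape2 = μ(1−μ)/σ² − 1 = (0.80·0.20)/0.040 − 1 = 4.0000 − 1 = 3.0000.
Since shape1/(shape1+shape2) = μ, shape1 = 0.80·3.0000 = 2.400 and shape2 = 0.20·3.0000 = 0.600.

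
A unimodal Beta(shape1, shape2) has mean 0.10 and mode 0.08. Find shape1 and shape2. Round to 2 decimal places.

shape1 = 4.20, shape2 = 37.80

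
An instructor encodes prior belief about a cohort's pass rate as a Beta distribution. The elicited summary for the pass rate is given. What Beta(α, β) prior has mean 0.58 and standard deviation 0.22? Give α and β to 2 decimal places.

α = 2.34, β = 1.69

Variance = 0.22² = 0.0484. The moment-matching identity α+β = μ(1−μ)/Var − 1 gives
α+β = 0.2436/0.0484 − 1 = 4.0331, so α = μ·4.0331 = 2.34 and β = (1−μ)·4.0331 = 1.69.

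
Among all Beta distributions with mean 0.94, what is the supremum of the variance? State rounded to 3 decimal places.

Var = μ(1−μ)/(α+β+1), which approaches μ(1−μ) as α+β → 0.
So the supremum is μ(1−μ) = 0.94×0.06 = 0.056.

0.056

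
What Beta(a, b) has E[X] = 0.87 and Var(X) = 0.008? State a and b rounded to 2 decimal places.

a = 11.43, b = 1.71

Write ν = a+b; then a = μν and Var = μ(1−μ)/(ν+1).
ν = μ(1−μ)/Var − 1 = 0.1131/0.008 − 1 = 13.1375.
a = 0.87·13.1375 = 11.43, b = 0.13·13.1375 = 1.71.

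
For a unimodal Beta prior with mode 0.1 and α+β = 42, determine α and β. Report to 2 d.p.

For α,β>1 the mode is (α−1)/(α+β−2), so α = mode·(κ−2)+1 = 0.1×40+1 = 5.00.
And β = (1−mode)·(κ−2)+1 = 0.9×40+1 = 37.00.

α = 5.00, β = 37.00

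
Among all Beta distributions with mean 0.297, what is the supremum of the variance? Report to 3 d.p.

0.209

For fixed mean μ the Beta variance is μ(1−μ)/(α+β+1), increasing as α+β decreases.
Its least upper bound (not attained) is μ(1−μ) = 0.297·0.703 = 0.209.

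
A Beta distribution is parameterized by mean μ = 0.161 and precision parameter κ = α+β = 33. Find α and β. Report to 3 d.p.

α = 5.313, β = 27.687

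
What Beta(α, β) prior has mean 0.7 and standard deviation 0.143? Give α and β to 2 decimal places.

σ² = 0.143² = 0.020449.
With s = α+β, Var = μ(1−μ)/(s+1), so s+1 = (0.7×0.3)/0.020449 = 10.2695 and s = 9.2695.
α = μs = 6.49, β = (1−μ)s = 2.78.

α = 6.49, β = 2.78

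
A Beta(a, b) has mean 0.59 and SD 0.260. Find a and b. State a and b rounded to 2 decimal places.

First σ² = 0.067600. Setting a = μn, b = (1−μ)n with n = a+b,
μ(1−μ)/(n+1) = 0.067600 ⇒ n+1 = 0.2419/0.067600 = 3.5784 ⇒ n = 2.5784.
Hence a = 0.59×2.5784 = 1.52, b = 0.41×2.5784 = 1.06.

a = 1.52, b = 1.06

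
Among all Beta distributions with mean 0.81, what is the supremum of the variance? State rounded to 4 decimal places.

0.1539

Var = μ(1−μ)/(α+β+1), which approaches μ(1−μ) as α+β → 0.
So the supremum is μ(1−μ) = 0.81×0.19 = 0.1539.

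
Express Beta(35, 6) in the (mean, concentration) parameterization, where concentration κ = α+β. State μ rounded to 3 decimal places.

μ = 0.854, κ = 41

κ = α+β = 35+6 = 41; μ = α/κ = 35/41 = 0.854.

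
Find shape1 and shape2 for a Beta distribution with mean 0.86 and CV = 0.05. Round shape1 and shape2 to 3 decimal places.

shape1 = 55.140, shape2 = 8.976

Var = (CV·μ)² = (0.05×0.86)² = 0.001849.
shape1+shape2 = μ(1−μ)/Var − 1 = 0.1204/0.001849 − 1 = 64.1163.
Thus shape1 = 0.86·64.1163 = 55.140 and shape2 = 0.14·64.1163 = 8.976.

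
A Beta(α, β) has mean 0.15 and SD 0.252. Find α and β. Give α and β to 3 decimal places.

Variance = 0.252² = 0.063504. The moment-matching identity α+β = μ(1−μ)/Var − 1 gives
α+β = 0.1275/0.063504 − 1 = 1.0077, so α = μ·1.0077 = 0.151 and β = (1−μ)·1.0077 = 0.857.

α = 0.151, β = 0.857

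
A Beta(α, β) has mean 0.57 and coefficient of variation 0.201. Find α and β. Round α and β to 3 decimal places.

α = 10.073, β = 7.599

Var = (CV·μ)² = (0.201×0.57)² = 0.013126.
α+β = μ(1−μ)/Var − 1 = 0.2451/0.013126 − 1 = 17.6725.
Thus α = 0.57·17.6725 = 10.073 and β = 0.43·17.6725 = 7.599.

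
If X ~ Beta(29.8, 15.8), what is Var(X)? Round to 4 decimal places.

0.0049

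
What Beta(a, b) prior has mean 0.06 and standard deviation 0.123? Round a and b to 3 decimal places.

Variance = 0.123² = 0.015129. The moment-matching identity a+b = μ(1−μ)/Var − 1 gives
a+b = 0.0564/0.015129 − 1 = 2.7279, so a = μ·2.7279 = 0.164 and b = (1−μ)·2.7279 = 2.564.

a = 0.164, b = 2.564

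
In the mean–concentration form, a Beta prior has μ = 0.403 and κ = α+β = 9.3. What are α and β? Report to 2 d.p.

α = 3.75, β = 5.55

α = μκ = 0.403×9.3 = 3.75 and β = (1−μ)κ = 0.597×9.3 = 5.55.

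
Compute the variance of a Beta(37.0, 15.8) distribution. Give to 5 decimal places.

α+β = 52.8 and αβ = 584.60, so Var = αβ/[(α+β)²(α+β+1)] = 584.60/149985.792 = 0.00390.

0.00390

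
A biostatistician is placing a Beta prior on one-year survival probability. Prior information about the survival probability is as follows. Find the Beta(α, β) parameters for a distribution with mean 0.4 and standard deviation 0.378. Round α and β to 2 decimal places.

α = 0.27, β = 0.41

First σ² = 0.142884. Setting α = μn, β = (1−μ)n with n = α+β,
μ(1−μ)/(n+1) = 0.142884 ⇒ n+1 = 0.24/0.142884 = 1.6797 ⇒ n = 0.6797.
Hence α = 0.4×0.6797 = 0.27, β = 0.6×0.6797 = 0.41.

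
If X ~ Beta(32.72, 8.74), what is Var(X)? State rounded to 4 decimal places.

0.0039

μ = 32.72/41.46 = 0.789194; Var = μ(1−μ)/(α+β+1) = 0.1663666/42.46 = 0.0039.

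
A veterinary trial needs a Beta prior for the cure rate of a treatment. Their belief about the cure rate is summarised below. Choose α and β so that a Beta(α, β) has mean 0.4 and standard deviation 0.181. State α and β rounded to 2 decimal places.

α = 2.53, β = 3.80

Variance = 0.181² = 0.032761. The moment-matching identity α+β = μ(1−μ)/Var − 1 gives
α+β = 0.24/0.032761 − 1 = 6.3258, so α = μ·6.3258 = 2.53 and β = (1−μ)·6.3258 = 3.80.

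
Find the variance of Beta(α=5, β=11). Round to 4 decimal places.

0.0126

μ = 5/16 = 0.312500; Var = μ(1−μ)/(α+β+1) = 0.2148438/17 = 0.0126.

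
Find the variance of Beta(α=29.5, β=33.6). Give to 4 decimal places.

μ = 29.5/63.1 = 0.467512; Var = μ(1−μ)/(α+β+1) = 0.2489445/64.1 = 0.0039.

0.0039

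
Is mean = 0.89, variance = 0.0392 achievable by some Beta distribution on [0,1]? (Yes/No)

Yes

A Beta with mean μ has variance μ(1−μ)/(α+β+1) < μ(1−μ).
Here μ(1−μ) = 0.89×0.11 = 0.0979, and 0.0392 < 0.0979.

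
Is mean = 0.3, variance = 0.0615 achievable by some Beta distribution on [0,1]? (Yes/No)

Yes

The Beta variance bound is σ² < μ(1−μ).
Here μ(1−μ) = 0.3×0.7 = 0.21, and 0.0615 < 0.21.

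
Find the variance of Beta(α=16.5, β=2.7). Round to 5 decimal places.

α+β = 19.2 and αβ = 44.55, so Var = αβ/[(α+β)²(α+β+1)] = 44.55/7446.528 = 0.00598.

0.00598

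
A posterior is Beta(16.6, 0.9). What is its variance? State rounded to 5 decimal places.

0.00264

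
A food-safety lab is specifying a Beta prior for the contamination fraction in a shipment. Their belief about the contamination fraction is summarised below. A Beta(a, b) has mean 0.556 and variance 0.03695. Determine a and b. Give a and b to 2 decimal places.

By moment matching, a+b = μ(1−μ)/σ² − 1 = (0.556·0.444)/0.03695 − 1 = 6.6810 − 1 = 5.6810.
Since a/(a+b) = μ, a = 0.556·5.6810 = 3.16 and b = 0.444·5.6810 = 2.52.

a = 3.16, b = 2.52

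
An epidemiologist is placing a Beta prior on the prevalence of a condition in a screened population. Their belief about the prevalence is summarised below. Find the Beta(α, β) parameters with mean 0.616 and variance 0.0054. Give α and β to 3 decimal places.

Write ν = α+β; then α = μν and Var = μ(1−μ)/(ν+1).
ν = μ(1−μ)/Var − 1 = 0.236544/0.0054 − 1 = 42.8044.
α = 0.616·42.8044 = 26.368, β = 0.384·42.8044 = 16.437.

α = 26.368, β = 16.437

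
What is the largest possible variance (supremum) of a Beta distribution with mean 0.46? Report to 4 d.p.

0.2484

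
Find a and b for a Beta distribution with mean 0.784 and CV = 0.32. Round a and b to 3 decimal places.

a = 1.325, b = 0.365

σ = CV·μ = 0.32×0.784 = 0.25088, so σ² = 0.062941.
s+1 = μ(1−μ)/σ² = 0.169344/0.062941 = 2.6905, so s = a+b = 1.6905.
a = μs = 1.325, b = (1−μ)s = 0.365.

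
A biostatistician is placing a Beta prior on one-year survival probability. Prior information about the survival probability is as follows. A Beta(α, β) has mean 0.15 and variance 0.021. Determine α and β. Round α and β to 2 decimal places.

α = 0.76, β = 4.31

Let s = α+β. The Beta variance is μ(1−μ)/(s+1).
So s+1 = μ(1−μ)/σ² = (0.15×0.85)/0.021 = 0.1275/0.021 = 6.0714, giving s = 5.0714.
Then α = μs = 0.15×5.0714 = 0.76 and β = (1−μ)s = 0.85×5.0714 = 4.31.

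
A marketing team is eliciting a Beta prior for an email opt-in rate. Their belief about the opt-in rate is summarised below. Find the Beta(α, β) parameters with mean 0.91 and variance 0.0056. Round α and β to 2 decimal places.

α = 12.40, β = 1.23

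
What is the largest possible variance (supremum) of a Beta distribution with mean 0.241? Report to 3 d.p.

0.183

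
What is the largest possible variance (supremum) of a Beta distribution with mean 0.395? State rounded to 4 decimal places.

Var = μ(1−μ)/(α+β+1), which approaches μ(1−μ) as α+β → 0.
So the supremum is μ(1−μ) = 0.395×0.605 = 0.2390.

0.2390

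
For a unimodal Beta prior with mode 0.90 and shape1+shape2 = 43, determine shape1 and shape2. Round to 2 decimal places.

Mode = (shape1−1)/(κ−2) with κ = shape1+shape2, so shape1−1 = 0.90·41 = 36.90.
shape1 = 37.90; shape2 = κ − shape1 = 5.10.

shape1 = 37.90, shape2 = 5.10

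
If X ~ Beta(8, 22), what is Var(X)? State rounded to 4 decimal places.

0.0063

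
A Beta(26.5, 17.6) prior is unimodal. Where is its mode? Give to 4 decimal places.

With α,β > 1, mode = (α−1)/(α+β−2) = 25.5/42.1 = 0.6057.

0.6057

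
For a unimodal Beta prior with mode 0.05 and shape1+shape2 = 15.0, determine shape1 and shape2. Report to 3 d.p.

For shape1,shape2>1 the mode is (shape1−1)/(shape1+shape2−2), so shape1 = mode·(κ−2)+1 = 0.05×13.0+1 = 1.650.
And shape2 = (1−mode)·(κ−2)+1 = 0.95×13.0+1 = 13.350.

shape1 = 1.650, shape2 = 13.350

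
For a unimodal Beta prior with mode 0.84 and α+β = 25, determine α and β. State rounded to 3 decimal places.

Since the density peak of Beta(α,β) is at (α−1)/(α+β−2),
α = 1 + 0.84(25−2) = 20.320 and β = 25 − 20.320 = 4.680.

α = 20.320, β = 4.680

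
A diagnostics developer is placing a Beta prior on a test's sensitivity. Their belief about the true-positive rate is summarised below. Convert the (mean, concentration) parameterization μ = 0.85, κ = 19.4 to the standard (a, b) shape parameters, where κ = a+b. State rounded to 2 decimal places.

a = 16.49, b = 2.91

a = μκ = 0.85×19.4 = 16.49 and b = (1−μ)κ = 0.15×19.4 = 2.91.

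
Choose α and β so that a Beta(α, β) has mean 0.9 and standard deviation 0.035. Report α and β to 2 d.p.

σ² = 0.035² = 0.001225.
With s = α+β, Var = μ(1−μ)/(s+1), so s+1 = (0.9×0.1)/0.001225 = 73.4694 and s = 72.4694.
α = μs = 65.22, β = (1−μ)s = 7.25.

α = 65.22, β = 7.25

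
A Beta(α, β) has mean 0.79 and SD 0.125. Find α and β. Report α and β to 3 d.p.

α = 7.598, β = 2.020

First σ² = 0.015625. Setting α = μn, β = (1−μ)n with n = α+β,
μ(1−μ)/(n+1) = 0.015625 ⇒ n+1 = 0.1659/0.015625 = 10.6176 ⇒ n = 9.6176.
Hence α = 0.79×9.6176 = 7.598, β = 0.21×9.6176 = 2.020.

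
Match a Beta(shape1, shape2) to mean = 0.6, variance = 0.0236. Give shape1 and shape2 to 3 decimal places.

shape1 = 5.502, shape2 = 3.668

Write ν = shape1+shape2; then shape1 = μν and Var = μ(1−μ)/(ν+1).
ν = μ(1−μ)/Var − 1 = 0.24/0.0236 − 1 = 9.1695.
shape1 = 0.6·9.1695 = 5.502, shape2 = 0.4·9.1695 = 3.668.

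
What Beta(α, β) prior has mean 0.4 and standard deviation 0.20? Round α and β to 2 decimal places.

α = 2.00, β = 3.00

σ² = 0.20² = 0.0400.
With s = α+β, Var = μ(1−μ)/(s+1), so s+1 = (0.4×0.6)/0.0400 = 6.0000 and s = 5.0000.
α = μs = 2.00, β = (1−μ)s = 3.00.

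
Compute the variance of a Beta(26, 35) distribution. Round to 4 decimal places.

μ = 26/61 = 0.426230; Var = μ(1−μ)/(α+β+1) = 0.2445579/62 = 0.0039.

0.0039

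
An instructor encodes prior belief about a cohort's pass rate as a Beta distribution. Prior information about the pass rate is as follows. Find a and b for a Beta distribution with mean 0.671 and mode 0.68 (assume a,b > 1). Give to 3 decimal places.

a = 26.840, b = 13.160

With s = a+b: μ = a/s and mode = (a−1)/(s−2). Eliminating a = μs,
μs − 1 = m(s−2) ⇒ s(μ−m) = 1−2m ⇒ s = -0.36/-0.009 = 40.0000.
So a = μs = 26.840, b = (1−μ)s = 13.160.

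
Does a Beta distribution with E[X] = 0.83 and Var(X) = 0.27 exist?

The Beta variance bound is σ² < μ(1−μ).
Here μ(1−μ) = 0.83×0.17 = 0.1411, and 0.27 ≥ 0.1411.

No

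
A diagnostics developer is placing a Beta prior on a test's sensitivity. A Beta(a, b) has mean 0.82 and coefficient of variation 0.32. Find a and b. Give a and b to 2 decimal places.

a = 0.94, b = 0.21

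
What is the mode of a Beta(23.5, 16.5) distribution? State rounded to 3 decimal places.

0.592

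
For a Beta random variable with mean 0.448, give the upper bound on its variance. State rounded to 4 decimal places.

0.2473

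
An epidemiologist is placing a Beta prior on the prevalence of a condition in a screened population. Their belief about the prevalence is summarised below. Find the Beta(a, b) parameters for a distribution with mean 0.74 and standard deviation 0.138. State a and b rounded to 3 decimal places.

First σ² = 0.019044. Setting a = μn, b = (1−μ)n with n = a+b,
μ(1−μ)/(n+1) = 0.019044 ⇒ n+1 = 0.1924/0.019044 = 10.1029 ⇒ n = 9.1029.
Hence a = 0.74×9.1029 = 6.736, b = 0.26×9.1029 = 2.367.

a = 6.736, b = 2.367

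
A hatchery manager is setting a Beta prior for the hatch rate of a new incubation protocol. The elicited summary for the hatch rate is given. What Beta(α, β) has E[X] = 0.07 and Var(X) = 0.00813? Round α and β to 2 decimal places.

Let s = α+β. The Beta variance is μ(1−μ)/(s+1).
So s+1 = μ(1−μ)/σ² = (0.07×0.93)/0.00813 = 0.0651/0.00813 = 8.0074, giving s = 7.0074.
Then α = μs = 0.07×7.0074 = 0.49 and β = (1−μ)s = 0.93×7.0074 = 6.52.

α = 0.49, β = 6.52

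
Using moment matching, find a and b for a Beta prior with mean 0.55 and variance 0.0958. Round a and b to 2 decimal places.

a = 0.87, b = 0.71

Write ν = a+b; then a = μν and Var = μ(1−μ)/(ν+1).
ν = μ(1−μ)/Var − 1 = 0.2475/0.0958 − 1 = 1.5835.
a = 0.55·1.5835 = 0.87, b = 0.45·1.5835 = 0.71.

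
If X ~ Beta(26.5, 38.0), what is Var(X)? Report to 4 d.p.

α+β = 64.5 and αβ = 1007.00, so Var = αβ/[(α+β)²(α+β+1)] = 1007.00/272496.375 = 0.0037.

0.0037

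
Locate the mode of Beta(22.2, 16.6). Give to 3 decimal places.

0.576

With α,β > 1, mode = (α−1)/(α+β−2) = 21.2/36.8 = 0.576.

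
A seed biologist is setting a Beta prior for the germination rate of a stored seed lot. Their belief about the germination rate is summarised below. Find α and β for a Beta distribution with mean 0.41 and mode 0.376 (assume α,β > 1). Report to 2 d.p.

With s = α+β: μ = α/s and mode = (α−1)/(s−2). Eliminating α = μs,
μs − 1 = m(s−2) ⇒ s(μ−m) = 1−2m ⇒ s = 0.248/0.034 = 7.2941.
So α = μs = 2.99, β = (1−μ)s = 4.30.

α = 2.99, β = 4.30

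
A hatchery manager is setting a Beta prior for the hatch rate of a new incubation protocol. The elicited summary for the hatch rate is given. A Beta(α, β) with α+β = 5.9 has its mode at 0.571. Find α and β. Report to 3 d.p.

α = 3.227, β = 2.673

For α,β>1 the mode is (α−1)/(α+β−2), so α = mode·(κ−2)+1 = 0.571×3.9+1 = 3.227.
And β = (1−mode)·(κ−2)+1 = 0.429×3.9+1 = 2.673.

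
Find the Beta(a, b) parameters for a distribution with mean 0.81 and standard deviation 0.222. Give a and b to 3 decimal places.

a = 1.719, b = 0.403

First σ² = 0.049284. Setting a = μn, b = (1−μ)n with n = a+b,
μ(1−μ)/(n+1) = 0.049284 ⇒ n+1 = 0.1539/0.049284 = 3.1227 ⇒ n = 2.1227.
Hence a = 0.81×2.1227 = 1.719, b = 0.19×2.1227 = 0.403.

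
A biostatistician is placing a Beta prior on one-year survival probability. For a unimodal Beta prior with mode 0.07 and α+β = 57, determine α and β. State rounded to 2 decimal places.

Mode = (α−1)/(κ−2) with κ = α+β, so α−1 = 0.07·55 = 3.85.
α = 4.85; β = κ − α = 52.15.

α = 4.85, β = 52.15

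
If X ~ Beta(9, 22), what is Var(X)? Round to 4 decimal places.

0.0064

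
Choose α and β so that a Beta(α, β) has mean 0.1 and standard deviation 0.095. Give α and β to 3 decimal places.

α = 0.897, β = 8.075

σ² = 0.095² = 0.009025.
With s = α+β, Var = μ(1−μ)/(s+1), so s+1 = (0.1×0.9)/0.009025 = 9.9723 and s = 8.9723.
α = μs = 0.897, β = (1−μ)s = 8.075.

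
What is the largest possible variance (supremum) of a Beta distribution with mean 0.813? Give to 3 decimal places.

0.152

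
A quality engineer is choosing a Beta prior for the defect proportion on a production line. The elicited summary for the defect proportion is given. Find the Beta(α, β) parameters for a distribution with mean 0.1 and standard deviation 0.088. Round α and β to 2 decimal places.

α = 1.06, β = 9.56

σ² = 0.088² = 0.007744.
With s = α+β, Var = μ(1−μ)/(s+1), so s+1 = (0.1×0.9)/0.007744 = 11.6219 and s = 10.6219.
α = μs = 1.06, β = (1−μ)s = 9.56.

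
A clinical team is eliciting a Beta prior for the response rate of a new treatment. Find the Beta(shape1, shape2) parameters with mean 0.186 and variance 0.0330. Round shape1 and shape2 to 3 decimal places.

shape1 = 0.667, shape2 = 2.921

Write ν = shape1+shape2; then shape1 = μν and Var = μ(1−μ)/(ν+1).
ν = μ(1−μ)/Var − 1 = 0.151404/0.0330 − 1 = 3.5880.
shape1 = 0.186·3.5880 = 0.667, shape2 = 0.814·3.5880 = 2.921.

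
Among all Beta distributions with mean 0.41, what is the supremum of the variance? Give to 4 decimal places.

0.2419

Var = μ(1−μ)/(α+β+1), which approaches μ(1−μ) as α+β → 0.
So the supremum is μ(1−μ) = 0.41×0.59 = 0.2419.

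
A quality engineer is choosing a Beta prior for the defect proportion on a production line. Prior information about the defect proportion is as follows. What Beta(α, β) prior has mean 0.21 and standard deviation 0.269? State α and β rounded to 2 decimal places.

α = 0.27, β = 1.02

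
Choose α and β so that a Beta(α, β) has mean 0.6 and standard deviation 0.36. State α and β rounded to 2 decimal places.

σ² = 0.36² = 0.1296.
With s = α+β, Var = μ(1−μ)/(s+1), so s+1 = (0.6×0.4)/0.1296 = 1.8519 and s = 0.8519.
α = μs = 0.51, β = (1−μ)s = 0.34.

α = 0.51, β = 0.34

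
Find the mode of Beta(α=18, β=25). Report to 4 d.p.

0.4146

The density x^(α−1)(1−x)^(β−1) is maximised at (α−1)/(α+β−2) = 17/41 = 0.4146.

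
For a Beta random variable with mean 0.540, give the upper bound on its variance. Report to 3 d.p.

Var = μ(1−μ)/(α+β+1), which approaches μ(1−μ) as α+β → 0.
So the supremum is μ(1−μ) = 0.540×0.460 = 0.248.

0.248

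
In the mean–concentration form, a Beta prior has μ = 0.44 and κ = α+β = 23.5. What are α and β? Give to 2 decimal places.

α = 10.34, β = 13.16

α = μκ = 0.44×23.5 = 10.34 and β = (1−μ)κ = 0.56×23.5 = 13.16.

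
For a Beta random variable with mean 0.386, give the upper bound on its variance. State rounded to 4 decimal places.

Var = μ(1−μ)/(α+β+1), which approaches μ(1−μ) as α+β → 0.
So the supremum is μ(1−μ) = 0.386×0.614 = 0.2370.

0.2370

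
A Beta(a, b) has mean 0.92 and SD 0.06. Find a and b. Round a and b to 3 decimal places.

First σ² = 0.0036. Setting a = μn, b = (1−μ)n with n = a+b,
μ(1−μ)/(n+1) = 0.0036 ⇒ n+1 = 0.0736/0.0036 = 20.4444 ⇒ n = 19.4444.
Hence a = 0.92×19.4444 = 17.889, b = 0.08×19.4444 = 1.556.

a = 17.889, b = 1.556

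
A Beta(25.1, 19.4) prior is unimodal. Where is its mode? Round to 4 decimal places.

0.5671

With α,β > 1, mode = (α−1)/(α+β−2) = 24.1/42.5 = 0.5671.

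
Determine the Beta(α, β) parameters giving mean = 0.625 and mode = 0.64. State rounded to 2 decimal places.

α = 11.67, β = 7.00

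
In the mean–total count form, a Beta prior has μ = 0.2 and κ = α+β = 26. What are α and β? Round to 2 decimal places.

α = 5.20, β = 20.80

Split κ in proportion μ : (1−μ): α = 0.2·26 = 5.20, β = 26 − 5.20 = 20.80.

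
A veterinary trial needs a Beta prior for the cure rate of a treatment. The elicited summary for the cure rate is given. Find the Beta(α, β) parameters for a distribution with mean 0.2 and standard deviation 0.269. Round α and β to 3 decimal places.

First σ² = 0.072361. Setting α = μn, β = (1−μ)n with n = α+β,
μ(1−μ)/(n+1) = 0.072361 ⇒ n+1 = 0.16/0.072361 = 2.2111 ⇒ n = 1.2111.
Hence α = 0.2×1.2111 = 0.242, β = 0.8×1.2111 = 0.969.

α = 0.242, β = 0.969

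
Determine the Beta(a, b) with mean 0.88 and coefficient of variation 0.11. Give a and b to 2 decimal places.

Var = (CV·μ)² = (0.11×0.88)² = 0.009370.
a+b = μ(1−μ)/Var − 1 = 0.1056/0.009370 − 1 = 10.2697.
Thus a = 0.88·10.2697 = 9.04 and b = 0.12·10.2697 = 1.23.

a = 9.04, b = 1.23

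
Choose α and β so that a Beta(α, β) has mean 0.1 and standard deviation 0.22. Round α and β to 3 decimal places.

α = 0.086, β = 0.774

Variance = 0.22² = 0.0484. The moment-matching identity α+β = μ(1−μ)/Var − 1 gives
α+β = 0.09/0.0484 − 1 = 0.8595, so α = μ·0.8595 = 0.086 and β = (1−μ)·0.8595 = 0.774.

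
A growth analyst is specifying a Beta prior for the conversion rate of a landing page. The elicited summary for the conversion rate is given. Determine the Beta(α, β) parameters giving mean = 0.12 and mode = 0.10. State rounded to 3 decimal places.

Let s = α+β. Mean gives α = μs = 0.12s; mode gives (α−1)/(s−2) = 0.10.
Substituting: 0.12s − 1 = 0.10(s−2) = 0.10s − 0.20, so 0.02s = 0.80 and s = 40.0000.
Then α = 0.12×40.0000 = 4.800 and β = s−α = 35.200.

α = 4.800, β = 35.200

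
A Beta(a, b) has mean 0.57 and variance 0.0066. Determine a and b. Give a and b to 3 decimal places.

a = 20.598, b = 15.539

Let s = a+b. The Beta variance is μ(1−μ)/(s+1).
So s+1 = μ(1−μ)/σ² = (0.57×0.43)/0.0066 = 0.2451/0.0066 = 37.1364, giving s = 36.1364.
Then a = μs = 0.57×36.1364 = 20.598 and b = (1−μ)s = 0.43×36.1364 = 15.539.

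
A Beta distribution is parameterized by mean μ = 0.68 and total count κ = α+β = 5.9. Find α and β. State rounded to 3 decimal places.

α = μκ = 0.68×5.9 = 4.012 and β = (1−μ)κ = 0.32×5.9 = 1.888.

α = 4.012, β = 1.888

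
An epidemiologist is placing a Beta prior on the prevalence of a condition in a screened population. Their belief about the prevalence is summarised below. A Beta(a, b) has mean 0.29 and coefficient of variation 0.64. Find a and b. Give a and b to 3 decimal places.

a = 1.443, b = 3.534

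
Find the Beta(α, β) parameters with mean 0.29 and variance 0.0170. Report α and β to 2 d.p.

α = 3.22, β = 7.89

By moment matching, α+β = μ(1−μ)/σ² − 1 = (0.29·0.71)/0.0170 − 1 = 12.1118 − 1 = 11.1118.
Since α/(α+β) = μ, α = 0.29·11.1118 = 3.22 and β = 0.71·11.1118 = 7.89.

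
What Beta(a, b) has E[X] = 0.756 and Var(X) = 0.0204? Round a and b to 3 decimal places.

a = 6.080, b = 1.962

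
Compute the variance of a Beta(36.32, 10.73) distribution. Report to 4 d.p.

μ = 36.32/47.05 = 0.771945; Var = μ(1−μ)/(α+β+1) = 0.1760461/48.05 = 0.0037.

0.0037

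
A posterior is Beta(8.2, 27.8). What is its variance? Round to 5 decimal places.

0.00475

α+β = 36.0 and αβ = 227.96, so Var = αβ/[(α+β)²(α+β+1)] = 227.96/47952.000 = 0.00475.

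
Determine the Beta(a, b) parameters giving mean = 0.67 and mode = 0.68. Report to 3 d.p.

Let s = a+b. Mean gives a = μs = 0.67s; mode gives (a−1)/(s−2) = 0.68.
Substituting: 0.67s − 1 = 0.68(s−2) = 0.68s − 1.36, so -0.01s = -0.36 and s = 36.0000.
Then a = 0.67×36.0000 = 24.120 and b = s−a = 11.880.

a = 24.120, b = 11.880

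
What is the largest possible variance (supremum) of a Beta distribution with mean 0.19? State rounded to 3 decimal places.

For fixed mean μ the Beta variance is μ(1−μ)/(α+β+1), increasing as α+β decreases.
Its least upper bound (not attained) is μ(1−μ) = 0.19·0.81 = 0.154.

0.154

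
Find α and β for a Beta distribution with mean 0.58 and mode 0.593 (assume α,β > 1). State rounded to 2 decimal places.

With s = α+β: μ = α/s and mode = (α−1)/(s−2). Eliminating α = μs,
μs − 1 = m(s−2) ⇒ s(μ−m) = 1−2m ⇒ s = -0.186/-0.013 = 14.3077.
So α = μs = 8.30, β = (1−μ)s = 6.01.

α = 8.30, β = 6.01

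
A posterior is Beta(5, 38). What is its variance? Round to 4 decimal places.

α+β = 43 and αβ = 190, so Var = αβ/[(α+β)²(α+β+1)] = 190/81356 = 0.0023.

0.0023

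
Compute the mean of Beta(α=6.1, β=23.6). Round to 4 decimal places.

0.2054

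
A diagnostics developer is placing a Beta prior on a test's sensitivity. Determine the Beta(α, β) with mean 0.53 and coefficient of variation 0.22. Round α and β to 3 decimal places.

Var = (CV·μ)² = (0.22×0.53)² = 0.013596.
α+β = μ(1−μ)/Var − 1 = 0.2491/0.013596 − 1 = 17.3222.
Thus α = 0.53·17.3222 = 9.181 and β = 0.47·17.3222 = 8.141.

α = 9.181, β = 8.141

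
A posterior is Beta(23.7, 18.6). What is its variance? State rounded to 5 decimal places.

Var = αβ/[(α+β)²(α+β+1)] = (23.7×18.6)/(42.3²×43.3) = 440.82/77476.257 = 0.00569.

0.00569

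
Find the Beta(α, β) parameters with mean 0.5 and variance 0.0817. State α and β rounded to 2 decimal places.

α = 1.03, β = 1.03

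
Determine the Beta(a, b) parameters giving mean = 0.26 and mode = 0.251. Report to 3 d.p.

a = 14.387, b = 40.947

With s = a+b: μ = a/s and mode = (a−1)/(s−2). Eliminating a = μs,
μs − 1 = m(s−2) ⇒ s(μ−m) = 1−2m ⇒ s = 0.498/0.009 = 55.3333.
So a = μs = 14.387, b = (1−μ)s = 40.947.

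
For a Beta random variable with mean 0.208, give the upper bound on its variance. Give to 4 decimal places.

0.1647

For fixed mean μ the Beta variance is μ(1−μ)/(α+β+1), increasing as α+β decreases.
Its least upper bound (not attained) is μ(1−μ) = 0.208·0.792 = 0.1647.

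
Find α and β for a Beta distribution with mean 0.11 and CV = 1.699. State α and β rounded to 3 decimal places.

α = 0.198, β = 1.605

Var = (CV·μ)² = (1.699×0.11)² = 0.034928.
α+β = μ(1−μ)/Var − 1 = 0.0979/0.034928 − 1 = 1.8029.
Thus α = 0.11·1.8029 = 0.198 and β = 0.89·1.8029 = 1.605.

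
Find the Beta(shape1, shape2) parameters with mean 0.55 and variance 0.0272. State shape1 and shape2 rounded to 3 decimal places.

shape1 = 4.455, shape2 = 3.645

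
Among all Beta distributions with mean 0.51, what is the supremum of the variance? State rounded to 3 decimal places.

For fixed mean μ the Beta variance is μ(1−μ)/(α+β+1), increasing as α+β decreases.
Its least upper bound (not attained) is μ(1−μ) = 0.51·0.49 = 0.250.

0.250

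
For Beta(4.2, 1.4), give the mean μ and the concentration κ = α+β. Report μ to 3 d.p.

μ = 0.750, κ = 5.6

κ = α+β = 4.2+1.4 = 5.6; μ = α/κ = 4.2/5.6 = 0.750.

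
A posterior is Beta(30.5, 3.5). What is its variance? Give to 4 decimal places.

μ = 30.5/34.0 = 0.897059; Var = μ(1−μ)/(α+β+1) = 0.0923443/35.0 = 0.0026.

0.0026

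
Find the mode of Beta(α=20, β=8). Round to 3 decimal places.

With α,β > 1, mode = (α−1)/(α+β−2) = 19/26 = 0.731.

0.731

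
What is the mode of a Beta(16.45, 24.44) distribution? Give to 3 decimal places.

With α,β > 1, mode = (α−1)/(α+β−2) = 15.45/38.89 = 0.397.

0.397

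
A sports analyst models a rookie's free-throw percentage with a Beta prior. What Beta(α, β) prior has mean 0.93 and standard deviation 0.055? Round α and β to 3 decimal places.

α = 19.084, β = 1.436

First σ² = 0.003025. Setting α = μn, β = (1−μ)n with n = α+β,
μ(1−μ)/(n+1) = 0.003025 ⇒ n+1 = 0.0651/0.003025 = 21.5207 ⇒ n = 20.5207.
Hence α = 0.93×20.5207 = 19.084, β = 0.07×20.5207 = 1.436.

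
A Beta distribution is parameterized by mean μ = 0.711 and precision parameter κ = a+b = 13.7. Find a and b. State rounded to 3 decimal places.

a = 9.741, b = 3.959

Split κ in proportion μ : (1−μ): a = 0.711·13.7 = 9.741, b = 13.7 − 9.741 = 3.959.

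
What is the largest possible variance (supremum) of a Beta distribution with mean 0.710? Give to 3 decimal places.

0.206

For fixed mean μ the Beta variance is μ(1−μ)/(α+β+1), increasing as α+β decreases.
Its least upper bound (not attained) is μ(1−μ) = 0.710·0.290 = 0.206.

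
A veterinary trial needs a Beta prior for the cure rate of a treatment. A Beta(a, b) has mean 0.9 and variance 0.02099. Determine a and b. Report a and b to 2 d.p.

By moment matching, a+b = μ(1−μ)/σ² − 1 = (0.9·0.1)/0.02099 − 1 = 4.2878 − 1 = 3.2878.
Since a/(a+b) = μ, a = 0.9·3.2878 = 2.96 and b = 0.1·3.2878 = 0.33.

a = 2.96, b = 0.33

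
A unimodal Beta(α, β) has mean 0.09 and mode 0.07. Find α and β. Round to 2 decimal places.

With s = α+β: μ = α/s and mode = (α−1)/(s−2). Eliminating α = μs,
μs − 1 = m(s−2) ⇒ s(μ−m) = 1−2m ⇒ s = 0.86/0.02 = 43.0000.
So α = μs = 3.87, β = (1−μ)s = 39.13.

α = 3.87, β = 39.13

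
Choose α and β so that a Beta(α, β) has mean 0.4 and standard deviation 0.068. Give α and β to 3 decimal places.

Variance = 0.068² = 0.004624. The moment-matching identity α+β = μ(1−μ)/Var − 1 gives
α+β = 0.24/0.004624 − 1 = 50.9031, so α = μ·50.9031 = 20.361 and β = (1−μ)·50.9031 = 30.542.

α = 20.361, β = 30.542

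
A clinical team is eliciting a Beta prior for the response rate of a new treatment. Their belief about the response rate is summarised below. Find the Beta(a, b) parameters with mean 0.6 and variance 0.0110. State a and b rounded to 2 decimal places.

a = 12.49, b = 8.33

Let s = a+b. The Beta variance is μ(1−μ)/(s+1).
So s+1 = μ(1−μ)/σ² = (0.6×0.4)/0.0110 = 0.24/0.0110 = 21.8182, giving s = 20.8182.
Then a = μs = 0.6×20.8182 = 12.49 and b = (1−μ)s = 0.4×20.8182 = 8.33.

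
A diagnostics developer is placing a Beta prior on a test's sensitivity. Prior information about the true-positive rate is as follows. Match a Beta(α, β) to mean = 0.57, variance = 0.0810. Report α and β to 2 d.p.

Let s = α+β. The Beta variance is μ(1−μ)/(s+1).
So s+1 = μ(1−μ)/σ² = (0.57×0.43)/0.0810 = 0.2451/0.0810 = 3.0259, giving s = 2.0259.
Then α = μs = 0.57×2.0259 = 1.15 and β = (1−μ)s = 0.43×2.0259 = 0.87.

α = 1.15, β = 0.87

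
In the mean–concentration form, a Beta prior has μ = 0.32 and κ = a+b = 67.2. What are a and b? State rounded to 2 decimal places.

Split κ in proportion μ : (1−μ): a = 0.32·67.2 = 21.50, b = 67.2 − 21.50 = 45.70.

a = 21.50, b = 45.70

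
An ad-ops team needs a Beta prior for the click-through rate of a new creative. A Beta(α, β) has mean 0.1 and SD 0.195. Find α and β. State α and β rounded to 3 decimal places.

α = 0.137, β = 1.230

Variance = 0.195² = 0.038025. The moment-matching identity α+β = μ(1−μ)/Var − 1 gives
α+β = 0.09/0.038025 − 1 = 1.3669, so α = μ·1.3669 = 0.137 and β = (1−μ)·1.3669 = 1.230.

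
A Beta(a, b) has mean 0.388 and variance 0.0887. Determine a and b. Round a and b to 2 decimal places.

a = 0.65, b = 1.03

Write ν = a+b; then a = μν and Var = μ(1−μ)/(ν+1).
ν = μ(1−μ)/Var − 1 = 0.237456/0.0887 − 1 = 1.6771.
a = 0.388·1.6771 = 0.65, b = 0.612·1.6771 = 1.03.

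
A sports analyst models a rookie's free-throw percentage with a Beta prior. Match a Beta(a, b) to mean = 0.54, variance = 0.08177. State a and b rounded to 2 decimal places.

By moment matching, a+b = μ(1−μ)/σ² − 1 = (0.54·0.46)/0.08177 − 1 = 3.0378 − 1 = 2.0378.
Since a/(a+b) = μ, a = 0.54·2.0378 = 1.10 and b = 0.46·2.0378 = 0.94.

a = 1.10, b = 0.94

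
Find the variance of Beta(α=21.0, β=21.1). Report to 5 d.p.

μ = 21.0/42.1 = 0.498812; Var = μ(1−μ)/(α+β+1) = 0.2499986/43.1 = 0.00580.

0.00580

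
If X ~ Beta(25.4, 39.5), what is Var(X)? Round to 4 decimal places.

0.0036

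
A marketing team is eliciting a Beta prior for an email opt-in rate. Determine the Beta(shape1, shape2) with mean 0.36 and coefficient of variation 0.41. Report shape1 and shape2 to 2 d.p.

Var = (CV·μ)² = (0.41×0.36)² = 0.021786.
shape1+shape2 = μ(1−μ)/Var − 1 = 0.2304/0.021786 − 1 = 9.5757.
Thus shape1 = 0.36·9.5757 = 3.45 and shape2 = 0.64·9.5757 = 6.13.

shape1 = 3.45, shape2 = 6.13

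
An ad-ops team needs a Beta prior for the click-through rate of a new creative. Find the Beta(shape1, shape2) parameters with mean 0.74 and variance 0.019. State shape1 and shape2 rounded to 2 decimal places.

shape1 = 6.75, shape2 = 2.37

Let s = shape1+shape2. The Beta variance is μ(1−μ)/(s+1).
So s+1 = μ(1−μ)/σ² = (0.74×0.26)/0.019 = 0.1924/0.019 = 10.1263, giving s = 9.1263.
Then shape1 = μs = 0.74×9.1263 = 6.75 and shape2 = (1−μ)s = 0.26×9.1263 = 2.37.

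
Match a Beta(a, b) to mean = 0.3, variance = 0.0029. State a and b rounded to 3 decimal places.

By moment matching, a+b = μ(1−μ)/σ² − 1 = (0.3·0.7)/0.0029 − 1 = 72.4138 − 1 = 71.4138.
Since a/(a+b) = μ, a = 0.3·71.4138 = 21.424 and b = 0.7·71.4138 = 49.990.

a = 21.424, b = 49.990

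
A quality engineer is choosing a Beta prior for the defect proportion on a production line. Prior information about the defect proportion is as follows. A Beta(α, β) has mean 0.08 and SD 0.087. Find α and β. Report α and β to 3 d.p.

α = 0.698, β = 8.026

Variance = 0.087² = 0.007569. The moment-matching identity α+β = μ(1−μ)/Var − 1 gives
α+β = 0.0736/0.007569 − 1 = 8.7239, so α = μ·8.7239 = 0.698 and β = (1−μ)·8.7239 = 8.026.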